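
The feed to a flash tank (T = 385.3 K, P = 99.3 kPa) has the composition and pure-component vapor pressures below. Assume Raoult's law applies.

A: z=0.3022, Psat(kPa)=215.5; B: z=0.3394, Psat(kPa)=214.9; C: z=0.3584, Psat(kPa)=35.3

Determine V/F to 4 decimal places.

Raoult's law: Kᵢ = Pᵢˢᵃᵗ/P = Pᵢˢᵃᵗ/99.3.
  K_A = 215.5/99.3 = 2.170191, K_B = 214.9/99.3 = 2.164149, K_C = 35.3/99.3 = 0.355488
Rachford–Rice: g(V/F) = Σ zᵢ(Kᵢ−1)/(1+V/F(Kᵢ−1)) = 0.
Check two-phase: ΣzᵢKᵢ = 1.5178 > 1 and Σzᵢ/Kᵢ = 1.3043 > 1, so g(0) = 0.5178 > 0 and g(1) = -0.3043 < 0.
Newton iteration, V/F⁰ = 0.5:
  V/F = 0.5000: g = 0.13202, g' = -0.6726 → V/F = 0.6963
  V/F = 0.6963: g = -0.00596, g' = -0.7559 → V/F = 0.6884
Converged at V/F = 0.6884.

V/F = 0.6884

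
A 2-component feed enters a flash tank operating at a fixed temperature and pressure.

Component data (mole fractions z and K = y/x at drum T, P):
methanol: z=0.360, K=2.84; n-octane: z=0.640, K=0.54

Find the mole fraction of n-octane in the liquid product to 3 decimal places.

x_n-octane = 0.800

Rachford–Rice: g(V/F) = Σ zᵢ(Kᵢ−1)/(1+V/F(Kᵢ−1)) = 0.
g(0) = ΣzᵢKᵢ − 1 = 0.368 and g(1) = 1 − Σzᵢ/Kᵢ = -0.312, so a root lies in (0, 1).
Binary case is linear: z₁(K₁−1)(1+V/F(K₂−1)) + z₂(K₂−1)(1+V/F(K₁−1)) = 0
⇒ V/F = [z₁(K₁−1)+z₂(K₂−1)] / [−(K₁−1)(K₂−1)] = 0.3680/0.8464 = 0.435
Compositions from xᵢ = zᵢ/(1+V/F(Kᵢ−1)), yᵢ = Kᵢxᵢ:
  methanol: x = 0.200, y = 0.568
  n-octane: x = 0.800, y = 0.432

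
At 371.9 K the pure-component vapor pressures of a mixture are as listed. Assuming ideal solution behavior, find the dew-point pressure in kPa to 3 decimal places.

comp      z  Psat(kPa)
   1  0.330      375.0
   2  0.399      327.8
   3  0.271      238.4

Pdew = 309.219 kPa

At the dew point ψ → 1, so Σzᵢ/Kᵢ = 1 with Kᵢ = Pᵢˢᵃᵗ/P ⇒ 1/P = Σzᵢ/Pᵢˢᵃᵗ.
1/P = 0.330/375.0 + 0.399/327.8 + 0.271/238.4 = 0.003234 ⇒ P = 309.219 kPa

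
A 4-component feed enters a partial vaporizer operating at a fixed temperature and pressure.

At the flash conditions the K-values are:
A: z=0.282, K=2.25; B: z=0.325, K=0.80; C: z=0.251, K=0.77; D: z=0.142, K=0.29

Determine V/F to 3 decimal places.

V/F = 0.292

Rachford–Rice: g(V/F) = Σ zᵢ(Kᵢ−1)/(1+V/F(Kᵢ−1)) = 0.
Feasibility: ΣzᵢKᵢ = 1.129, Σzᵢ/Kᵢ = 1.347 — both > 1, two phases present.
Newton–Raphson from V/F = 0.5:
  V/F = 0.500: g = -0.0768, g' = -0.372 → V/F = 0.293
  V/F = 0.293: g = -0.0004, g' = -0.380 → V/F = 0.292
Converged at V/F = 0.292.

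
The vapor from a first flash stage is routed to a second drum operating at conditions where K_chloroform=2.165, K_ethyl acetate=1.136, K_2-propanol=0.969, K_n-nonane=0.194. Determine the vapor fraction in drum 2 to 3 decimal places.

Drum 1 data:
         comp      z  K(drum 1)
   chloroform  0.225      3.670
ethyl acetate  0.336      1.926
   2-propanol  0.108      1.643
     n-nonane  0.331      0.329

V/F (drum 2) = 0.428

Drum 1:
Let ψ₁ = V/F and solve Σ zᵢ(Kᵢ−1)/(1+ψ₁(Kᵢ−1)) = 0.
Feasibility: ΣzᵢKᵢ = 1.759, Σzᵢ/Kᵢ = 1.308 — both > 1, two phases present.
Newton iteration, ψ₁⁰ = 0.5:
  ψ₁ = 0.500: g = 0.1883, g' = -0.792 → ψ₁ = 0.738
  ψ₁ = 0.738: g = -0.0056, g' = -0.889 → ψ₁ = 0.731
Converged at ψ₁ = 0.731.
Drum-1 compositions:
  chloroform: x = 0.076, y = 0.280
  ethyl acetate: x = 0.200, y = 0.386
  2-propanol: x = 0.073, y = 0.121
  n-nonane: x = 0.650, y = 0.214
Drum-2 feed = drum-1 vapor: z₂ = (0.2796, 0.3858, 0.1207, 0.2139).
Drum 2:
Let ψ₂ = V/F and solve Σ zᵢ(Kᵢ−1)/(1+ψ₂(Kᵢ−1)) = 0.
g(0) = ΣzᵢKᵢ − 1 = 0.202 and g(1) = 1 − Σzᵢ/Kᵢ = -0.696, so a root lies in (0, 1).
Iterate (Newton) starting at ψ₂ = 0.5:
  ψ₂ = 0.500: g = -0.0375, g' = -0.548 → ψ₂ = 0.431
  ψ₂ = 0.431: g = -0.0017, g' = -0.501 → ψ₂ = 0.428
Converged at ψ₂ = 0.428.
  chloroform: x = 0.187, y = 0.404
  ethyl acetate: x = 0.365, y = 0.414
  2-propanol: x = 0.122, y = 0.119
  n-nonane: x = 0.327, y = 0.063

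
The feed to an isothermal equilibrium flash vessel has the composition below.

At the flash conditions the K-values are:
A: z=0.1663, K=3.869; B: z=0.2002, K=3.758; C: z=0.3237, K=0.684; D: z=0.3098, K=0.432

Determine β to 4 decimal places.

β = 0.5856

Material balance + equilibrium reduce to Σ zᵢ(Kᵢ−1)/(1+β(Kᵢ−1)) = 0.
g(0) = ΣzᵢKᵢ − 1 = 0.7510 and g(1) = 1 − Σzᵢ/Kᵢ = -0.2866, so a root lies in (0, 1).
Newton–Raphson from β = 0.5:
  β = 0.5000: g = 0.06083, g' = -0.7406 → β = 0.5821
  β = 0.5821: g = 0.00236, g' = -0.6879 → β = 0.5856
Converged at β = 0.5856.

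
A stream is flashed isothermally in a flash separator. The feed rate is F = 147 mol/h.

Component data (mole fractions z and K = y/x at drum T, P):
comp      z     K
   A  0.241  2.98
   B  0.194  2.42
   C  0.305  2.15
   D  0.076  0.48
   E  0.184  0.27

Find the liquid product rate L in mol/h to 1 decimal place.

L = 14.8 mol/h

Material balance + equilibrium reduce to Σ zᵢ(Kᵢ−1)/(1+β(Kᵢ−1)) = 0.
g(0) = ΣzᵢKᵢ − 1 = 0.930 and g(1) = 1 − Σzᵢ/Kᵢ = -0.143, so a root lies in (0, 1).
Newton iteration, β⁰ = 0.5:
  β = 0.500: g = 0.3587, g' = -0.816 → β = 0.940
  β = 0.940: g = -0.0516, g' = -1.353 → β = 0.902
  β = 0.902: g = -0.0029, g' = -1.206 → β = 0.899
Converged at β = 0.899.
Then V = β·F = 0.8991·147 = 132.2 mol/h and L = F − V = 14.8 mol/h.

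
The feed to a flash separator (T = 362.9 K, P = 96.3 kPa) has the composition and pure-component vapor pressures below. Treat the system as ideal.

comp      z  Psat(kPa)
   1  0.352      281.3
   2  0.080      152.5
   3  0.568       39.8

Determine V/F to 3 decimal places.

V/F = 0.380

Raoult's law: Kᵢ = Pᵢˢᵃᵗ/P = Pᵢˢᵃᵗ/96.3.
  K_1 = 281.3/96.3 = 2.92108, K_2 = 152.5/96.3 = 1.58359, K_3 = 39.8/96.3 = 0.41329
Rachford–Rice: g(V/F) = Σ zᵢ(Kᵢ−1)/(1+V/F(Kᵢ−1)) = 0.
Check two-phase: ΣzᵢKᵢ = 1.390 > 1 and Σzᵢ/Kᵢ = 1.545 > 1, so g(0) = 0.390 > 0 and g(1) = -0.545 < 0.
Iterate (Newton) starting at V/F = 0.67:
  V/F = 0.670: g = -0.2199, g' = -0.793 → V/F = 0.393
  V/F = 0.393: g = -0.0097, g' = -0.770 → V/F = 0.380
Converged at V/F = 0.380.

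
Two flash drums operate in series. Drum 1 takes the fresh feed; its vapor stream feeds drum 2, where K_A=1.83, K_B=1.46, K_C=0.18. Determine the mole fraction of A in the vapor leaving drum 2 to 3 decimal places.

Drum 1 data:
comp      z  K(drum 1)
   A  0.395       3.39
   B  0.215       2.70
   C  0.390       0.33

Drum 1:
Let ψ₁ = V/F and solve Σ zᵢ(Kᵢ−1)/(1+ψ₁(Kᵢ−1)) = 0.
Check two-phase: ΣzᵢKᵢ = 2.048 > 1 and Σzᵢ/Kᵢ = 1.378 > 1, so g(0) = 1.048 > 0 and g(1) = -0.378 < 0.
Newton–Raphson from ψ₁ = 0.5:
  ψ₁ = 0.500: g = 0.2347, g' = -1.046 → ψ₁ = 0.724
  ψ₁ = 0.724: g = 0.0016, g' = -1.088 → ψ₁ = 0.726
Converged at ψ₁ = 0.726.
Drum-1 compositions:
  A: x = 0.144, y = 0.490
  B: x = 0.096, y = 0.260
  C: x = 0.759, y = 0.251
Drum-2 feed = drum-1 vapor: z₂ = (0.4896, 0.2598, 0.2506).
Drum 2:
Let ψ₂ = V/F and solve Σ zᵢ(Kᵢ−1)/(1+ψ₂(Kᵢ−1)) = 0.
g(0) = ΣzᵢKᵢ − 1 = 0.320 and g(1) = 1 − Σzᵢ/Kᵢ = -0.838, so a root lies in (0, 1).
Newton–Raphson from ψ₂ = 0.5:
  ψ₂ = 0.500: g = 0.0361, g' = -0.689 → ψ₂ = 0.552
  ψ₂ = 0.552: g = -0.0017, g' = -0.757 → ψ₂ = 0.550
Converged at ψ₂ = 0.550.
  A: x = 0.336, y = 0.615
  B: x = 0.207, y = 0.303
  C: x = 0.457, y = 0.082

y_A (drum 2) = 0.615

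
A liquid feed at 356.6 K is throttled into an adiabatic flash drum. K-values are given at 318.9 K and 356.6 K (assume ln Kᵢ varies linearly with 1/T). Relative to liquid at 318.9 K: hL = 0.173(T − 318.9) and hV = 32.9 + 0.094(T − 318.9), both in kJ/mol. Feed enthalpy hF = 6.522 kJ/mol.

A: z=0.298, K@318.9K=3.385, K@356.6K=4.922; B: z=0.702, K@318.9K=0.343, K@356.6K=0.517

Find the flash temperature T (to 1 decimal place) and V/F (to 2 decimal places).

Adiabatic flash: solve Rachford–Rice at each trial T, then check hF = ψ·hV(T) + (1−ψ)·hL(T).
  T = 318.9 K: K = (3.385, 0.343), RR gives ψ = 0.159, H_out = 5.239 kJ/mol
  T = 356.6 K: K = (4.922, 0.517), RR gives ψ = 0.438, H_out = 19.627 kJ/mol
  T = 337.8 K: K = (4.127, 0.426), RR gives ψ = 0.295, H_out = 12.529 kJ/mol
  T = 328.4 K: K = (3.750, 0.384), RR gives ψ = 0.228, H_out = 8.984 kJ/mol
  T = 323.6 K: K = (3.564, 0.363), RR gives ψ = 0.194, H_out = 7.121 kJ/mol
  T = 321.2 K: K = (3.472, 0.353), RR gives ψ = 0.176, H_out = 6.168 kJ/mol
Linear interpolation between T = 321.2 (H_out = 6.168) and T = 323.6 (H_out = 7.121) on hF = 6.522 gives T ≈ 322.1 K, at which ψ = 0.18.

T = 322.1 K, V/F = 0.18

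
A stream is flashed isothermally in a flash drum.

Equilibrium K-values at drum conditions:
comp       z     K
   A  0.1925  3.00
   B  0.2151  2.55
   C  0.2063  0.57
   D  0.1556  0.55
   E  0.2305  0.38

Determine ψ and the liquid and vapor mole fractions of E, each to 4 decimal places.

ψ = 0.4545, x_E = 0.3209, y_E = 0.1220

Let ψ = V/F and solve Σ zᵢ(Kᵢ−1)/(1+ψ(Kᵢ−1)) = 0.
g(0) = ΣzᵢKᵢ − 1 = 0.4168 and g(1) = 1 − Σzᵢ/Kᵢ = -0.3999, so a root lies in (0, 1).
Newton–Raphson from ψ = 0.5:
  ψ = 0.5000: g = -0.03014, g' = -0.6570 → ψ = 0.4541
  ψ = 0.4541: g = 0.00027, g' = -0.6698 → ψ = 0.4545
Converged at ψ = 0.4545.
Compositions from xᵢ = zᵢ/(1+ψ(Kᵢ−1)), yᵢ = Kᵢxᵢ:
  A: x = 0.1008, y = 0.3025
  B: x = 0.1262, y = 0.3218
  C: x = 0.2564, y = 0.1462
  D: x = 0.1956, y = 0.1076
  E: x = 0.3209, y = 0.1220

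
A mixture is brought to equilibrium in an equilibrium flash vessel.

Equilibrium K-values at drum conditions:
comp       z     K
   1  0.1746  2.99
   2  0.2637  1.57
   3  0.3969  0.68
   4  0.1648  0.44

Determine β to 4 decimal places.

Material balance + equilibrium reduce to Σ zᵢ(Kᵢ−1)/(1+β(Kᵢ−1)) = 0.
Feasibility: ΣzᵢKᵢ = 1.2785, Σzᵢ/Kᵢ = 1.1846 — both > 1, two phases present.
Newton iteration, β⁰ = 0.5:
  β = 0.5000: g = 0.01176, g' = -0.3829 → β = 0.5307
  β = 0.5307: g = 0.00008, g' = -0.3777 → β = 0.5309
Converged at β = 0.5309.

β = 0.5309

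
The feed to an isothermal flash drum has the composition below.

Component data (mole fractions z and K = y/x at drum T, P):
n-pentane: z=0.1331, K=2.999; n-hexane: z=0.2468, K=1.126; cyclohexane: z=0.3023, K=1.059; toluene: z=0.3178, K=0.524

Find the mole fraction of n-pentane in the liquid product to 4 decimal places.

Material balance + equilibrium reduce to Σ zᵢ(Kᵢ−1)/(1+ψ(Kᵢ−1)) = 0.
Check two-phase: ΣzᵢKᵢ = 1.1637 > 1 and Σzᵢ/Kᵢ = 1.1555 > 1, so g(0) = 0.1637 > 0 and g(1) = -0.1555 < 0.
Newton–Raphson from ψ = 0.5:
  ψ = 0.5000: g = -0.01888, g' = -0.2615 → ψ = 0.4278
  ψ = 0.4278: g = 0.00036, g' = -0.2726 → ψ = 0.4292
Converged at ψ = 0.4292.
Compositions from xᵢ = zᵢ/(1+ψ(Kᵢ−1)), yᵢ = Kᵢxᵢ:
  n-pentane: x = 0.0716, y = 0.2149
  n-hexane: x = 0.2341, y = 0.2636
  cyclohexane: x = 0.2948, y = 0.3122
  toluene: x = 0.3994, y = 0.2093

x_n-pentane = 0.0716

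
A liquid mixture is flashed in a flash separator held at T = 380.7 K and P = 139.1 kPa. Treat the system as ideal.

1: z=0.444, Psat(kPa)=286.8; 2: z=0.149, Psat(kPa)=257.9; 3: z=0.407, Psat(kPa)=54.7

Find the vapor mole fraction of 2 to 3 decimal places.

Raoult's law: Kᵢ = Pᵢˢᵃᵗ/P = Pᵢˢᵃᵗ/139.1.
  K_1 = 286.8/139.1 = 2.06183, K_2 = 257.9/139.1 = 1.85406, K_3 = 54.7/139.1 = 0.39324
Let β = V/F and solve Σ zᵢ(Kᵢ−1)/(1+β(Kᵢ−1)) = 0.
Feasibility: ΣzᵢKᵢ = 1.352, Σzᵢ/Kᵢ = 1.331 — both > 1, two phases present.
Iterate (Newton) starting at β = 0.56:
  β = 0.560: g = 0.0077, g' = -0.590 → β = 0.573
Converged at β = 0.573.
Compositions from xᵢ = zᵢ/(1+β(Kᵢ−1)), yᵢ = Kᵢxᵢ:
  1: x = 0.276, y = 0.569
  2: x = 0.100, y = 0.185
  3: x = 0.624, y = 0.245

y_2 = 0.185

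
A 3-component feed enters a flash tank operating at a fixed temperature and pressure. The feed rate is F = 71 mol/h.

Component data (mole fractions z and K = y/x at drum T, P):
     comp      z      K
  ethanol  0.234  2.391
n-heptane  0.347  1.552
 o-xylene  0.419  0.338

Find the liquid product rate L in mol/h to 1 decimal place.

Rachford–Rice: g(V/F) = Σ zᵢ(Kᵢ−1)/(1+V/F(Kᵢ−1)) = 0.
g(0) = ΣzᵢKᵢ − 1 = 0.240 and g(1) = 1 − Σzᵢ/Kᵢ = -0.561, so a root lies in (0, 1).
Newton–Raphson from V/F = 0.5:
  V/F = 0.500: g = -0.0725, g' = -0.633 → V/F = 0.385
  V/F = 0.385: g = -0.0025, g' = -0.595 → V/F = 0.381
Converged at V/F = 0.381.
Then V = V/F·F = 0.3811·71 = 27.1 mol/h and L = F − V = 43.9 mol/h.

L = 43.9 mol/h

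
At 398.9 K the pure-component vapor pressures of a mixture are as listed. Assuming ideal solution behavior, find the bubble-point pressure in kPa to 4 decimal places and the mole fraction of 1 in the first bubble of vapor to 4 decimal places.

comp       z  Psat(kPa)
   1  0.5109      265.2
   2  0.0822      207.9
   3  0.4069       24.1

At the bubble point ψ → 0, so ΣzᵢKᵢ = 1 with Kᵢ = Pᵢˢᵃᵗ/P ⇒ P = ΣzᵢPᵢˢᵃᵗ.
P = 0.5109·265.2 + 0.0822·207.9 + 0.4069·24.1 = 162.3863 kPa
yᵢ = zᵢPᵢˢᵃᵗ/P ⇒ y_1 = 0.5109·265.2/162.3863 = 0.8344

Pbub = 162.3863 kPa, y_1 = 0.8344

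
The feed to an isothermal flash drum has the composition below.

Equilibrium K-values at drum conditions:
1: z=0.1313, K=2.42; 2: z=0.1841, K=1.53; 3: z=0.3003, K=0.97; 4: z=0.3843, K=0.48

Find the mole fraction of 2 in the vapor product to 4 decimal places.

Rachford–Rice: g(V/F) = Σ zᵢ(Kᵢ−1)/(1+V/F(Kᵢ−1)) = 0.
g(0) = ΣzᵢKᵢ − 1 = 0.0752 and g(1) = 1 − Σzᵢ/Kᵢ = -0.2848, so a root lies in (0, 1).
Newton–Raphson from V/F = 0.47:
  V/F = 0.4700: g = -0.08368, g' = -0.3107 → V/F = 0.2006
  V/F = 0.2006: g = 0.00112, g' = -0.3324 → V/F = 0.2040
Converged at V/F = 0.2040.
Compositions from xᵢ = zᵢ/(1+V/F(Kᵢ−1)), yᵢ = Kᵢxᵢ:
  1: x = 0.1018, y = 0.2464
  2: x = 0.1661, y = 0.2542
  3: x = 0.3021, y = 0.2931
  4: x = 0.4299, y = 0.2064

y_2 = 0.2542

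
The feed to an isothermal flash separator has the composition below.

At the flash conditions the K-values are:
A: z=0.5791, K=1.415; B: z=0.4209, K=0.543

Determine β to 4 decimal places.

Material balance + equilibrium reduce to Σ zᵢ(Kᵢ−1)/(1+β(Kᵢ−1)) = 0.
Feasibility: ΣzᵢKᵢ = 1.0480, Σzᵢ/Kᵢ = 1.1844 — both > 1, two phases present.
Binary case is linear: z₁(K₁−1)(1+β(K₂−1)) + z₂(K₂−1)(1+β(K₁−1)) = 0
⇒ β = [z₁(K₁−1)+z₂(K₂−1)] / [−(K₁−1)(K₂−1)] = 0.04798/0.18965 = 0.2530

β = 0.2530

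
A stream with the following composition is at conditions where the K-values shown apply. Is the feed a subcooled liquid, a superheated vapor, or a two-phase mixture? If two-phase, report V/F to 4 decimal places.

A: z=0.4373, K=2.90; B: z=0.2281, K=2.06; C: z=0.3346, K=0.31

ΣzᵢKᵢ = 1.8418; Σzᵢ/Kᵢ = 1.3409.
Both exceed 1, so a two-phase solution exists.
Newton iteration, ψ⁰ = 0.64:
  ψ = 0.6400: g = 0.10554, g' = -0.9234 → ψ = 0.7543
  ψ = 0.7543: g = -0.00562, g' = -1.0386 → ψ = 0.7489
Converged at ψ = 0.7489.

two-phase, V/F = 0.7489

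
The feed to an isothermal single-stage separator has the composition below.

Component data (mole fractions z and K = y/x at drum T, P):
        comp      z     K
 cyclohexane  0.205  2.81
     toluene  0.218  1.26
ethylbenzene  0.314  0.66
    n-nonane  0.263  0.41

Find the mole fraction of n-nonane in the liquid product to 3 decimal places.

Rachford–Rice: g(β) = Σ zᵢ(Kᵢ−1)/(1+β(Kᵢ−1)) = 0.
Check two-phase: ΣzᵢKᵢ = 1.166 > 1 and Σzᵢ/Kᵢ = 1.363 > 1, so g(0) = 0.166 > 0 and g(1) = -0.363 < 0.
Iterate (Newton) starting at β = 0.35:
  β = 0.350: g = -0.0376, g' = -0.456 → β = 0.268
  β = 0.268: g = 0.0013, g' = -0.491 → β = 0.270
Converged at β = 0.270.
Compositions from xᵢ = zᵢ/(1+β(Kᵢ−1)), yᵢ = Kᵢxᵢ:
  cyclohexane: x = 0.138, y = 0.387
  toluene: x = 0.204, y = 0.257
  ethylbenzene: x = 0.346, y = 0.228
  n-nonane: x = 0.313, y = 0.128

x_n-nonane = 0.313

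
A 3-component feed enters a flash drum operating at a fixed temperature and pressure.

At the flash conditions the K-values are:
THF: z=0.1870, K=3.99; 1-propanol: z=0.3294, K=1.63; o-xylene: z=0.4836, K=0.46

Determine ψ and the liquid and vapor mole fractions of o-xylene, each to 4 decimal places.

Let ψ = V/F and solve Σ zᵢ(Kᵢ−1)/(1+ψ(Kᵢ−1)) = 0.
Feasibility: ΣzᵢKᵢ = 1.5055, Σzᵢ/Kᵢ = 1.3003 — both > 1, two phases present.
Newton–Raphson from ψ = 0.5:
  ψ = 0.5000: g = 0.02418, g' = -0.6088 → ψ = 0.5397
  ψ = 0.5397: g = 0.00022, g' = -0.5984 → ψ = 0.5401
Converged at ψ = 0.5401.
Compositions from xᵢ = zᵢ/(1+ψ(Kᵢ−1)), yᵢ = Kᵢxᵢ:
  THF: x = 0.0715, y = 0.2853
  1-propanol: x = 0.2458, y = 0.4006
  o-xylene: x = 0.6827, y = 0.3140

ψ = 0.5401, x_o-xylene = 0.6827, y_o-xylene = 0.3140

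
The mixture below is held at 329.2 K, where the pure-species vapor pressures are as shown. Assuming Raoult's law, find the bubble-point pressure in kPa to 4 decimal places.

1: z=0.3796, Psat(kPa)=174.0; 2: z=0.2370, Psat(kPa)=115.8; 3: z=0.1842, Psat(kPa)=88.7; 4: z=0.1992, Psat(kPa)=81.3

Pbub = 126.0285 kPa

At the bubble point ψ → 0, so ΣzᵢKᵢ = 1 with Kᵢ = Pᵢˢᵃᵗ/P ⇒ P = ΣzᵢPᵢˢᵃᵗ.
P = 0.3796·174.0 + 0.2370·115.8 + 0.1842·88.7 + 0.1992·81.3 = 126.0285 kPa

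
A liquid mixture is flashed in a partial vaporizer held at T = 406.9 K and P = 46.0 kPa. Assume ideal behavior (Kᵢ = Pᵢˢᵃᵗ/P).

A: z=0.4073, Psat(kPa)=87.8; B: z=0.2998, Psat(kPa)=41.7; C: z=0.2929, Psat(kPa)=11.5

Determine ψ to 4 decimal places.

Raoult's law: Kᵢ = Pᵢˢᵃᵗ/P = Pᵢˢᵃᵗ/46.0.
  K_A = 87.8/46.0 = 1.908696, K_B = 41.7/46.0 = 0.906522, K_C = 11.5/46.0 = 0.250000
Let ψ = V/F and solve Σ zᵢ(Kᵢ−1)/(1+ψ(Kᵢ−1)) = 0.
g(0) = ΣzᵢKᵢ − 1 = 0.1224 and g(1) = 1 − Σzᵢ/Kᵢ = -0.7157, so a root lies in (0, 1).
Iterate (Newton) starting at ψ = 0.42:
  ψ = 0.4200: g = -0.08199, g' = -0.5301 → ψ = 0.2653
  ψ = 0.2653: g = -0.00478, g' = -0.4779 → ψ = 0.2553
Converged at ψ = 0.2553.

ψ = 0.2553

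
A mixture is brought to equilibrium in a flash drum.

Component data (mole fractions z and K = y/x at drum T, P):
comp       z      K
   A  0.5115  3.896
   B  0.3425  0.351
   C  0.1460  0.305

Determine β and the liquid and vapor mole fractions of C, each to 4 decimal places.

β = 0.6026, x_C = 0.2512, y_C = 0.0766

Newton–Raphson from β = 0.5:
  β = 0.5000: g = 0.12053, g' = -1.1976 → β = 0.6006
  β = 0.6006: g = 0.00226, g' = -1.1669 → β = 0.6026
Converged at β = 0.6026.
Compositions from xᵢ = zᵢ/(1+β(Kᵢ−1)), yᵢ = Kᵢxᵢ:
  A: x = 0.1863, y = 0.7260
  B: x = 0.5625, y = 0.1974
  C: x = 0.2512, y = 0.0766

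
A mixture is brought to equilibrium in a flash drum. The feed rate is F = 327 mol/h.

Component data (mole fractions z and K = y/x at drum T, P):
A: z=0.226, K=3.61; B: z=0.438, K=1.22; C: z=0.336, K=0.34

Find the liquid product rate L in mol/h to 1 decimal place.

Newton iteration, β⁰ = 0.6:
  β = 0.600: g = -0.0522, g' = -0.652 → β = 0.520
  β = 0.520: g = -0.0009, g' = -0.633 → β = 0.519
Converged at β = 0.519.
Then V = β·F = 0.5185·327 = 169.6 mol/h and L = F − V = 157.4 mol/h.

L = 157.4 mol/h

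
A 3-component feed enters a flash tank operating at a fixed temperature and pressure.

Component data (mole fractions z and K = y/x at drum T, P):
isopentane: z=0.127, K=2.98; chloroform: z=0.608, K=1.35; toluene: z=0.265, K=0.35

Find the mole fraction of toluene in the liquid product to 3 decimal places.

x_toluene = 0.443

Rachford–Rice: g(V/F) = Σ zᵢ(Kᵢ−1)/(1+V/F(Kᵢ−1)) = 0.
g(0) = ΣzᵢKᵢ − 1 = 0.292 and g(1) = 1 − Σzᵢ/Kᵢ = -0.250, so a root lies in (0, 1).
Newton iteration, V/F⁰ = 0.5:
  V/F = 0.500: g = 0.0523, g' = -0.425 → V/F = 0.623
  V/F = 0.623: g = -0.0021, g' = -0.466 → V/F = 0.618
Converged at V/F = 0.618.
Compositions from xᵢ = zᵢ/(1+V/F(Kᵢ−1)), yᵢ = Kᵢxᵢ:
  isopentane: x = 0.057, y = 0.170
  chloroform: x = 0.500, y = 0.675
  toluene: x = 0.443, y = 0.155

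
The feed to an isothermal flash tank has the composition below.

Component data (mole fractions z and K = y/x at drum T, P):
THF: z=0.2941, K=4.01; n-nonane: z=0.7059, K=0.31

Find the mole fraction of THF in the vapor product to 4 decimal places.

Binary case is linear: z₁(K₁−1)(1+V/F(K₂−1)) + z₂(K₂−1)(1+V/F(K₁−1)) = 0
⇒ V/F = [z₁(K₁−1)+z₂(K₂−1)] / [−(K₁−1)(K₂−1)] = 0.39817/2.07690 = 0.1917
Compositions from xᵢ = zᵢ/(1+V/F(Kᵢ−1)), yᵢ = Kᵢxᵢ:
  THF: x = 0.1865, y = 0.7478
  n-nonane: x = 0.8135, y = 0.2522

y_THF = 0.7478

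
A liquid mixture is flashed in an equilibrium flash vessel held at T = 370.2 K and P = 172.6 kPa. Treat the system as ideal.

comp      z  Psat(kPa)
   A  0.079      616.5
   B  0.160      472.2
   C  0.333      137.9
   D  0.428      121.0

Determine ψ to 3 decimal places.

Raoult's law: Kᵢ = Pᵢˢᵃᵗ/P = Pᵢˢᵃᵗ/172.6.
  K_A = 616.5/172.6 = 3.57184, K_B = 472.2/172.6 = 2.73581, K_C = 137.9/172.6 = 0.79896, K_D = 121.0/172.6 = 0.70104
Material balance + equilibrium reduce to Σ zᵢ(Kᵢ−1)/(1+ψ(Kᵢ−1)) = 0.
g(0) = ΣzᵢKᵢ − 1 = 0.286 and g(1) = 1 − Σzᵢ/Kᵢ = -0.108, so a root lies in (0, 1).
Iterate (Newton) starting at ψ = 0.66:
  ψ = 0.660: g = -0.0318, g' = -0.254 → ψ = 0.535
  ψ = 0.535: g = 0.0023, g' = -0.293 → ψ = 0.542
Converged at ψ = 0.542.

ψ = 0.542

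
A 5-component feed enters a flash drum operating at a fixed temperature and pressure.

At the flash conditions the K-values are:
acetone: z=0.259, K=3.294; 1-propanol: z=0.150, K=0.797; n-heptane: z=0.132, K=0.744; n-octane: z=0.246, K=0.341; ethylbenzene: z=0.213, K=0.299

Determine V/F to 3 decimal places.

V/F = 0.179

Newton–Raphson from V/F = 0.64:
  V/F = 0.640: g = -0.3859, g' = -0.908 → V/F = 0.215
  V/F = 0.215: g = -0.0345, g' = -0.918 → V/F = 0.178
  V/F = 0.178: g = 0.0011, g' = -0.978 → V/F = 0.179
Converged at V/F = 0.179.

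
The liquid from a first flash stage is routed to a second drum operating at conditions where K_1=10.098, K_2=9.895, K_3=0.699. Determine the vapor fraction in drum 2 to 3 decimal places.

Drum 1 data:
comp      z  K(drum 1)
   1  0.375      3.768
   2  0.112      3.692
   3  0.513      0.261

Drum 1:
Let ψ₁ = V/F and solve Σ zᵢ(Kᵢ−1)/(1+ψ₁(Kᵢ−1)) = 0.
g(0) = ΣzᵢKᵢ − 1 = 0.960 and g(1) = 1 − Σzᵢ/Kᵢ = -1.095, so a root lies in (0, 1).
Newton iteration, ψ₁⁰ = 0.5:
  ψ₁ = 0.500: g = -0.0374, g' = -1.358 → ψ₁ = 0.472
Converged at ψ₁ = 0.472.
Drum-1 compositions:
  1: x = 0.162, y = 0.612
  2: x = 0.049, y = 0.182
  3: x = 0.788, y = 0.206
Drum-2 feed = drum-1 liquid: z₂ = (0.1625, 0.0493, 0.7882).
Drum 2:
Material balance + equilibrium reduce to Σ zᵢ(Kᵢ−1)/(1+ψ₂(Kᵢ−1)) = 0.
g(0) = ΣzᵢKᵢ − 1 = 1.680 and g(1) = 1 − Σzᵢ/Kᵢ = -0.149, so a root lies in (0, 1).
Newton iteration, ψ₂⁰ = 0.5:
  ψ₂ = 0.500: g = 0.0676, g' = -0.667 → ψ₂ = 0.601
  ψ₂ = 0.601: g = 0.0078, g' = -0.524 → ψ₂ = 0.616
  ψ₂ = 0.616: g = 0.0001, g' = -0.509 → ψ₂ = 0.617
Converged at ψ₂ = 0.617.
  1: x = 0.025, y = 0.248
  2: x = 0.008, y = 0.075
  3: x = 0.968, y = 0.676

V/F (drum 2) = 0.617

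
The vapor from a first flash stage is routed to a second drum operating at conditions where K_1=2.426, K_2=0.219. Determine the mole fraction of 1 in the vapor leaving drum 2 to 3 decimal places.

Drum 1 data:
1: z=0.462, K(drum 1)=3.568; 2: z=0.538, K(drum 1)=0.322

Drum 1:
Rachford–Rice: g(ψ₁) = Σ zᵢ(Kᵢ−1)/(1+ψ₁(Kᵢ−1)) = 0.
Feasibility: ΣzᵢKᵢ = 1.822, Σzᵢ/Kᵢ = 1.800 — both > 1, two phases present.
Binary case is linear: z₁(K₁−1)(1+ψ₁(K₂−1)) + z₂(K₂−1)(1+ψ₁(K₁−1)) = 0
⇒ ψ₁ = [z₁(K₁−1)+z₂(K₂−1)] / [−(K₁−1)(K₂−1)] = 0.8217/1.7411 = 0.472
Drum-1 compositions:
  1: x = 0.209, y = 0.745
  2: x = 0.791, y = 0.255
Drum-2 feed = drum-1 vapor: z₂ = (0.7453, 0.2547).
Drum 2:
Rachford–Rice: g(ψ₂) = Σ zᵢ(Kᵢ−1)/(1+ψ₂(Kᵢ−1)) = 0.
g(0) = ΣzᵢKᵢ − 1 = 0.864 and g(1) = 1 − Σzᵢ/Kᵢ = -0.470, so a root lies in (0, 1).
Binary case is linear: z₁(K₁−1)(1+ψ₂(K₂−1)) + z₂(K₂−1)(1+ψ₂(K₁−1)) = 0
⇒ ψ₂ = [z₁(K₁−1)+z₂(K₂−1)] / [−(K₁−1)(K₂−1)] = 0.8638/1.1137 = 0.776
  1: x = 0.354, y = 0.858
  2: x = 0.646, y = 0.142

y_1 (drum 2) = 0.858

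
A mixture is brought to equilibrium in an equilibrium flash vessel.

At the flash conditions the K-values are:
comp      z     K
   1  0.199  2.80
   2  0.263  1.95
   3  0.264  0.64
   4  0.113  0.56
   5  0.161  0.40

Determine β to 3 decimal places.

Iterate (Newton) starting at β = 0.52:
  β = 0.520: g = 0.0304, g' = -0.489 → β = 0.582
  β = 0.582: g = 0.0002, g' = -0.483 → β = 0.583
Converged at β = 0.583.

β = 0.583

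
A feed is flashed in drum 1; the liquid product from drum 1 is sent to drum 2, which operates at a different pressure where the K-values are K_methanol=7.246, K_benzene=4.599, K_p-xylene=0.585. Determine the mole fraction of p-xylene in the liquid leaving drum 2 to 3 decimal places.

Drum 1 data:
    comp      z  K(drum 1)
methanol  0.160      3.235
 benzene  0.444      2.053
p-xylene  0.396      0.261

x_p-xylene (drum 2) = 0.906

Drum 1:
Iterate (Newton) starting at ψ₁ = 0.5:
  ψ₁ = 0.500: g = 0.0110, g' = -0.934 → ψ₁ = 0.512
Converged at ψ₁ = 0.512.
Drum-1 compositions:
  methanol: x = 0.075, y = 0.241
  benzene: x = 0.289, y = 0.592
  p-xylene: x = 0.637, y = 0.166
Drum-2 feed = drum-1 liquid: z₂ = (0.0746, 0.2885, 0.6368).
Drum 2:
Material balance + equilibrium reduce to Σ zᵢ(Kᵢ−1)/(1+ψ₂(Kᵢ−1)) = 0.
Feasibility: ΣzᵢKᵢ = 2.240, Σzᵢ/Kᵢ = 1.162 — both > 1, two phases present.
Iterate (Newton) starting at ψ₂ = 0.5:
  ψ₂ = 0.500: g = 0.1505, g' = -0.823 → ψ₂ = 0.683
  ψ₂ = 0.683: g = 0.0200, g' = -0.631 → ψ₂ = 0.715
Converged at ψ₂ = 0.715.
  methanol: x = 0.014, y = 0.099
  benzene: x = 0.081, y = 0.371
  p-xylene: x = 0.906, y = 0.530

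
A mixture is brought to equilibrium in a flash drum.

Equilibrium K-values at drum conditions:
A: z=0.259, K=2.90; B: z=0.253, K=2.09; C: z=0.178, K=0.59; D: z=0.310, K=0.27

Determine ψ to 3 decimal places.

Iterate (Newton) starting at ψ = 0.5:
  ψ = 0.500: g = -0.0173, g' = -0.829 → ψ = 0.479
Converged at ψ = 0.479.

ψ = 0.479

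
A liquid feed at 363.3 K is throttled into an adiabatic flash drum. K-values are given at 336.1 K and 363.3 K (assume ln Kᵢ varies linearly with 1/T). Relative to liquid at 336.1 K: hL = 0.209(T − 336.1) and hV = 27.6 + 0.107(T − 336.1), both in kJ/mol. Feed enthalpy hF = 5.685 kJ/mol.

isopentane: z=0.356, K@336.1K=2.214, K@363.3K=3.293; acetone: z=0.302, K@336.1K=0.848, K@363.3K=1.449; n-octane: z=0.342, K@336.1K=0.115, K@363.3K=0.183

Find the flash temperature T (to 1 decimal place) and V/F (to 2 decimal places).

T = 339.6 K, V/F = 0.18

Adiabatic flash: solve Rachford–Rice at each trial T, then check hF = ψ·hV(T) + (1−ψ)·hL(T).
  T = 336.1 K: K = (2.214, 0.848, 0.115), RR gives ψ = 0.109, H_out = 3.009 kJ/mol
  T = 363.3 K: K = (3.293, 1.449, 0.183), RR gives ψ = 0.517, H_out = 18.516 kJ/mol
  T = 349.7 K: K = (2.721, 1.120, 0.146), RR gives ψ = 0.351, H_out = 12.041 kJ/mol
  T = 342.9 K: K = (2.459, 0.977, 0.130), RR gives ψ = 0.242, H_out = 7.939 kJ/mol
  T = 339.5 K: K = (2.335, 0.911, 0.122), RR gives ψ = 0.179, H_out = 5.594 kJ/mol
  T = 341.2 K: K = (2.397, 0.944, 0.126), RR gives ψ = 0.212, H_out = 6.794 kJ/mol
Linear interpolation between T = 339.5 (H_out = 5.594) and T = 341.2 (H_out = 6.794) on hF = 5.685 gives T ≈ 339.6 K, at which ψ = 0.18.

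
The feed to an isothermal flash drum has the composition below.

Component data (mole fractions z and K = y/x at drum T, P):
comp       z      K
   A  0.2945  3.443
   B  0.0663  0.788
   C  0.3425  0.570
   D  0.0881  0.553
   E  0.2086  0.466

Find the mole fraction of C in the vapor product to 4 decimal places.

Material balance + equilibrium reduce to Σ zᵢ(Kᵢ−1)/(1+V/F(Kᵢ−1)) = 0.
Feasibility: ΣzᵢKᵢ = 1.4074, Σzᵢ/Kᵢ = 1.3775 — both > 1, two phases present.
Iterate (Newton) starting at V/F = 0.5:
  V/F = 0.5000: g = -0.08215, g' = -0.6026 → V/F = 0.3637
  V/F = 0.3637: g = 0.00592, g' = -0.7021 → V/F = 0.3721
Converged at V/F = 0.3721.
Compositions from xᵢ = zᵢ/(1+V/F(Kᵢ−1)), yᵢ = Kᵢxᵢ:
  A: x = 0.1543, y = 0.5311
  B: x = 0.0720, y = 0.0567
  C: x = 0.4077, y = 0.2324
  D: x = 0.1057, y = 0.0584
  E: x = 0.2603, y = 0.1213

y_C = 0.2324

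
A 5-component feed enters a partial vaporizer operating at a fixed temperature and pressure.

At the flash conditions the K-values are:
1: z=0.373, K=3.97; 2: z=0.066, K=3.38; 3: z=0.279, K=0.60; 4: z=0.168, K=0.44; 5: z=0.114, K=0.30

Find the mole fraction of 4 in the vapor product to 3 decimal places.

Material balance + equilibrium reduce to Σ zᵢ(Kᵢ−1)/(1+ψ(Kᵢ−1)) = 0.
g(0) = ΣzᵢKᵢ − 1 = 0.979 and g(1) = 1 − Σzᵢ/Kᵢ = -0.340, so a root lies in (0, 1).
Newton iteration, ψ⁰ = 0.64:
  ψ = 0.640: g = 0.0030, g' = -0.842 → ψ = 0.644
Converged at ψ = 0.644.
Compositions from xᵢ = zᵢ/(1+ψ(Kᵢ−1)), yᵢ = Kᵢxᵢ:
  1: x = 0.128, y = 0.509
  2: x = 0.026, y = 0.088
  3: x = 0.376, y = 0.225
  4: x = 0.263, y = 0.116
  5: x = 0.207, y = 0.062

y_4 = 0.116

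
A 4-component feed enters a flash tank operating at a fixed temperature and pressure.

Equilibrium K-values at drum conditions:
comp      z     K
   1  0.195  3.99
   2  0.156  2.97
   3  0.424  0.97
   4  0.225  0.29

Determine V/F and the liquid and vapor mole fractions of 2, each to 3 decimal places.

Rachford–Rice: g(V/F) = Σ zᵢ(Kᵢ−1)/(1+V/F(Kᵢ−1)) = 0.
Check two-phase: ΣzᵢKᵢ = 1.718 > 1 and Σzᵢ/Kᵢ = 1.314 > 1, so g(0) = 0.718 > 0 and g(1) = -0.314 < 0.
Iterate (Newton) starting at V/F = 0.5:
  V/F = 0.500: g = 0.1279, g' = -0.707 → V/F = 0.681
  V/F = 0.681: g = 0.0010, g' = -0.725 → V/F = 0.682
Converged at V/F = 0.682.
Compositions from xᵢ = zᵢ/(1+V/F(Kᵢ−1)), yᵢ = Kᵢxᵢ:
  1: x = 0.064, y = 0.256
  2: x = 0.067, y = 0.198
  3: x = 0.433, y = 0.420
  4: x = 0.436, y = 0.127

V/F = 0.682, x_2 = 0.067, y_2 = 0.198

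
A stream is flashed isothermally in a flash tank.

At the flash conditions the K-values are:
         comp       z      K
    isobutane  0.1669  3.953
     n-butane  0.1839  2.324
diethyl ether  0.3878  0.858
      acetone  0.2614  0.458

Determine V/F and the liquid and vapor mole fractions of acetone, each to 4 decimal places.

Material balance + equilibrium reduce to Σ zᵢ(Kᵢ−1)/(1+V/F(Kᵢ−1)) = 0.
Check two-phase: ΣzᵢKᵢ = 1.5396 > 1 and Σzᵢ/Kᵢ = 1.1441 > 1, so g(0) = 0.5396 > 0 and g(1) = -0.1441 < 0.
Newton iteration, V/F⁰ = 0.5:
  V/F = 0.5000: g = 0.09189, g' = -0.5076 → V/F = 0.6810
  V/F = 0.6810: g = 0.00618, g' = -0.4522 → V/F = 0.6947
Converged at V/F = 0.6947.
Compositions from xᵢ = zᵢ/(1+V/F(Kᵢ−1)), yᵢ = Kᵢxᵢ:
  isobutane: x = 0.0547, y = 0.2162
  n-butane: x = 0.0958, y = 0.2226
  diethyl ether: x = 0.4302, y = 0.3691
  acetone: x = 0.4193, y = 0.1920

V/F = 0.6947, x_acetone = 0.4193, y_acetone = 0.1920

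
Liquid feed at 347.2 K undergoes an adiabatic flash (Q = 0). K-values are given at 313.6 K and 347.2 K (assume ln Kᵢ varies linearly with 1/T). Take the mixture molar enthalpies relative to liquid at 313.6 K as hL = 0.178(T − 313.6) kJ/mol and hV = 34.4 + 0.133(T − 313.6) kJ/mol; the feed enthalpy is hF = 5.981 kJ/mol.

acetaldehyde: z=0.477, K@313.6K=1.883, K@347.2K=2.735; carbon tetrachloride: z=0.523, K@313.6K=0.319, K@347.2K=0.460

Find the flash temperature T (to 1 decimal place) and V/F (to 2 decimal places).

Adiabatic flash: solve Rachford–Rice at each trial T, then check hF = ψ·hV(T) + (1−ψ)·hL(T).
  T = 313.6 K: K = (1.883, 0.319), RR gives ψ = 0.108, H_out = 3.720 kJ/mol
  T = 347.2 K: K = (2.735, 0.460), RR gives ψ = 0.582, H_out = 25.118 kJ/mol
  T = 330.4 K: K = (2.291, 0.387), RR gives ψ = 0.373, H_out = 15.526 kJ/mol
  T = 322.0 K: K = (2.082, 0.352), RR gives ψ = 0.253, H_out = 10.102 kJ/mol
  T = 317.8 K: K = (1.981, 0.335), RR gives ψ = 0.185, H_out = 7.070 kJ/mol
  T = 315.7 K: K = (1.932, 0.327), RR gives ψ = 0.148, H_out = 5.441 kJ/mol
Linear interpolation between T = 315.7 (H_out = 5.441) and T = 317.8 (H_out = 7.070) on hF = 5.981 gives T ≈ 316.4 K, at which ψ = 0.16.

T = 316.4 K, V/F = 0.16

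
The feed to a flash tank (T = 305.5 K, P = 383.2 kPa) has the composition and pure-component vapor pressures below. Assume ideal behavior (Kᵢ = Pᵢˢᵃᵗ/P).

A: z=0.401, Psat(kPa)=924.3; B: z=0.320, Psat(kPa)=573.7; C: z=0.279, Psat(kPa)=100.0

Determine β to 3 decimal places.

β = 0.672

Raoult's law: Kᵢ = Pᵢˢᵃᵗ/P = Pᵢˢᵃᵗ/383.2.
  K_A = 924.3/383.2 = 2.41206, K_B = 573.7/383.2 = 1.49713, K_C = 100.0/383.2 = 0.26096
Newton iteration, β⁰ = 0.5:
  β = 0.500: g = 0.1323, g' = -0.709 → β = 0.687
  β = 0.687: g = -0.0125, g' = -0.878 → β = 0.672
Converged at β = 0.672.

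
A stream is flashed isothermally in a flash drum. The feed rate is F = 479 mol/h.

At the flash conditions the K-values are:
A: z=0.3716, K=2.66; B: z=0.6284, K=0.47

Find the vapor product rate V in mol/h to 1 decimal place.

V = 154.5 mol/h

Rachford–Rice: g(V/F) = Σ zᵢ(Kᵢ−1)/(1+V/F(Kᵢ−1)) = 0.
Feasibility: ΣzᵢKᵢ = 1.2838, Σzᵢ/Kᵢ = 1.4767 — both > 1, two phases present.
Binary case is linear: z₁(K₁−1)(1+V/F(K₂−1)) + z₂(K₂−1)(1+V/F(K₁−1)) = 0
⇒ V/F = [z₁(K₁−1)+z₂(K₂−1)] / [−(K₁−1)(K₂−1)] = 0.28380/0.87980 = 0.3226
Then V = V/F·F = 0.3226·479 = 154.5 mol/h and L = F − V = 324.5 mol/h.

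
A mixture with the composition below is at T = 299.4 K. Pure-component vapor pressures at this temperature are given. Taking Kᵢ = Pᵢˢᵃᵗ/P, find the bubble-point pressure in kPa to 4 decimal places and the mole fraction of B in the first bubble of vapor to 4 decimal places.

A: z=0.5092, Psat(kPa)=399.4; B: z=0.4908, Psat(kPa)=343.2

At the bubble point ψ → 0, so ΣzᵢKᵢ = 1 with Kᵢ = Pᵢˢᵃᵗ/P ⇒ P = ΣzᵢPᵢˢᵃᵗ.
P = 0.5092·399.4 + 0.4908·343.2 = 371.8170 kPa
yᵢ = zᵢPᵢˢᵃᵗ/P ⇒ y_B = 0.4908·343.2/371.8170 = 0.4530

Pbub = 371.8170 kPa, y_B = 0.4530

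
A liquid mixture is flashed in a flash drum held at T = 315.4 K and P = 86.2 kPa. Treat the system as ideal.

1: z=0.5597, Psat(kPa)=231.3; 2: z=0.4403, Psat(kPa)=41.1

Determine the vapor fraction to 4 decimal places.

Raoult's law: Kᵢ = Pᵢˢᵃᵗ/P = Pᵢˢᵃᵗ/86.2.
  K_1 = 231.3/86.2 = 2.683295, K_2 = 41.1/86.2 = 0.476798
Material balance + equilibrium reduce to Σ zᵢ(Kᵢ−1)/(1+ψ(Kᵢ−1)) = 0.
Check two-phase: ΣzᵢKᵢ = 1.7118 > 1 and Σzᵢ/Kᵢ = 1.1320 > 1, so g(0) = 0.7118 > 0 and g(1) = -0.1320 < 0.
Binary case is linear: z₁(K₁−1)(1+ψ(K₂−1)) + z₂(K₂−1)(1+ψ(K₁−1)) = 0
⇒ ψ = [z₁(K₁−1)+z₂(K₂−1)] / [−(K₁−1)(K₂−1)] = 0.71177/0.88070 = 0.8082

ψ = 0.8082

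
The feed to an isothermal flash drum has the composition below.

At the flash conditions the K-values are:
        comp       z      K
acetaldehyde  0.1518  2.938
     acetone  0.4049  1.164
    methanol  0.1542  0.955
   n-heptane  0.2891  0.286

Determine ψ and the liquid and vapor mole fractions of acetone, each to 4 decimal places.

Rachford–Rice: g(ψ) = Σ zᵢ(Kᵢ−1)/(1+ψ(Kᵢ−1)) = 0.
Check two-phase: ΣzᵢKᵢ = 1.1472 > 1 and Σzᵢ/Kᵢ = 1.5718 > 1, so g(0) = 0.1472 > 0 and g(1) = -0.5718 < 0.
Iterate (Newton) starting at ψ = 0.5:
  ψ = 0.5000: g = -0.11734, g' = -0.5132 → ψ = 0.2713
  ψ = 0.2713: g = -0.00666, g' = -0.4819 → ψ = 0.2575
  ψ = 0.2575: g = 0.00002, g' = -0.4853 → ψ = 0.2576
Converged at ψ = 0.2576.
Compositions from xᵢ = zᵢ/(1+ψ(Kᵢ−1)), yᵢ = Kᵢxᵢ:
  acetaldehyde: x = 0.1013, y = 0.2975
  acetone: x = 0.3885, y = 0.4522
  methanol: x = 0.1560, y = 0.1490
  n-heptane: x = 0.3542, y = 0.1013

ψ = 0.2576, x_acetone = 0.3885, y_acetone = 0.4522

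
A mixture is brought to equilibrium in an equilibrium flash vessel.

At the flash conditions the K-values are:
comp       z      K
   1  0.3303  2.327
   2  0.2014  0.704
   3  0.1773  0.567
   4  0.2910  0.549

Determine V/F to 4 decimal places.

V/F = 0.3184

Newton iteration, V/F⁰ = 0.5:
  V/F = 0.5000: g = -0.07392, g' = -0.3873 → V/F = 0.3091
  V/F = 0.3091: g = 0.00405, g' = -0.4381 → V/F = 0.3184
Converged at V/F = 0.3184.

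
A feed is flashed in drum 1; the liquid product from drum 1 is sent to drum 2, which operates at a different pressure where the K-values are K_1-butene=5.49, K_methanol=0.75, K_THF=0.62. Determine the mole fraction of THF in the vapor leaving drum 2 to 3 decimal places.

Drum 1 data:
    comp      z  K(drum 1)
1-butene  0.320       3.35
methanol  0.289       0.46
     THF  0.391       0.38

Drum 1:
Material balance + equilibrium reduce to Σ zᵢ(Kᵢ−1)/(1+ψ₁(Kᵢ−1)) = 0.
Feasibility: ΣzᵢKᵢ = 1.354, Σzᵢ/Kᵢ = 1.753 — both > 1, two phases present.
Newton–Raphson from ψ₁ = 0.5:
  ψ₁ = 0.500: g = -0.2194, g' = -0.847 → ψ₁ = 0.241
  ψ₁ = 0.241: g = 0.0156, g' = -1.039 → ψ₁ = 0.256
Converged at ψ₁ = 0.256.
Drum-1 compositions:
  1-butene: x = 0.200, y = 0.669
  methanol: x = 0.335, y = 0.154
  THF: x = 0.465, y = 0.177
Drum-2 feed = drum-1 liquid: z₂ = (0.1997, 0.3354, 0.4649).
Drum 2:
Let ψ₂ = V/F and solve Σ zᵢ(Kᵢ−1)/(1+ψ₂(Kᵢ−1)) = 0.
g(0) = ΣzᵢKᵢ − 1 = 0.636 and g(1) = 1 − Σzᵢ/Kᵢ = -0.233, so a root lies in (0, 1).
Iterate (Newton) starting at ψ₂ = 0.5:
  ψ₂ = 0.500: g = -0.0376, g' = -0.512 → ψ₂ = 0.427
  ψ₂ = 0.427: g = 0.0029, g' = -0.596 → ψ₂ = 0.431
Converged at ψ₂ = 0.431.
  1-butene: x = 0.068, y = 0.373
  methanol: x = 0.376, y = 0.282
  THF: x = 0.556, y = 0.345

y_THF (drum 2) = 0.345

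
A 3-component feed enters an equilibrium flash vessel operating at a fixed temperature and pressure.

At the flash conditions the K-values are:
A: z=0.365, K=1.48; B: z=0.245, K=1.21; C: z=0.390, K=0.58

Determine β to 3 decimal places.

Let β = V/F and solve Σ zᵢ(Kᵢ−1)/(1+β(Kᵢ−1)) = 0.
Check two-phase: ΣzᵢKᵢ = 1.063 > 1 and Σzᵢ/Kᵢ = 1.122 > 1, so g(0) = 0.063 > 0 and g(1) = -0.122 < 0.
Newton iteration, β⁰ = 0.5:
  β = 0.500: g = -0.0195, g' = -0.174 → β = 0.388
  β = 0.388: g = -0.0004, g' = -0.167 → β = 0.385
Converged at β = 0.385.

β = 0.385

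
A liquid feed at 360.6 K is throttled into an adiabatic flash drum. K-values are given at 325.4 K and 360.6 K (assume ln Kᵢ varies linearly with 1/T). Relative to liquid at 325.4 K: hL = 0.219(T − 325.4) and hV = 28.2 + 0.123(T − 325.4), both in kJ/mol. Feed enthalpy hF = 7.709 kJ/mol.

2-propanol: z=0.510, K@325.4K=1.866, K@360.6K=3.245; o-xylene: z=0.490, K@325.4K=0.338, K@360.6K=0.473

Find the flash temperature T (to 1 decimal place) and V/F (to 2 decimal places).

T = 327.6 K, V/F = 0.26

Adiabatic flash: solve Rachford–Rice at each trial T, then check hF = ψ·hV(T) + (1−ψ)·hL(T).
  T = 325.4 K: K = (1.866, 0.338), RR gives ψ = 0.205, H_out = 5.769 kJ/mol
  T = 360.6 K: K = (3.245, 0.473), RR gives ψ = 0.749, H_out = 26.311 kJ/mol
  T = 343.0 K: K = (2.496, 0.403), RR gives ψ = 0.527, H_out = 17.829 kJ/mol
  T = 334.2 K: K = (2.166, 0.370), RR gives ψ = 0.390, H_out = 12.582 kJ/mol
  T = 329.8 K: K = (2.013, 0.354), RR gives ψ = 0.305, H_out = 9.448 kJ/mol
  T = 327.6 K: K = (1.938, 0.346), RR gives ψ = 0.258, H_out = 7.690 kJ/mol
Linear interpolation between T = 327.6 (H_out = 7.690) and T = 329.8 (H_out = 9.448) on hF = 7.709 gives T ≈ 327.6 K, at which ψ = 0.26.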